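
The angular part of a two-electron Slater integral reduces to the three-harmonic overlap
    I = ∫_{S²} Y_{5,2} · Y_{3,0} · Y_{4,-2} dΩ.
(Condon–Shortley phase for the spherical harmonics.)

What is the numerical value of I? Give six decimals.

Checks pass: Σm=0; 12 even; l₃=4∈[2,8].
(2·5+1)(2·3+1)(2·4+1) = 693
Δ: 4! 6! 2! / 13! → 1/180180
sum: t=1:−1/576 t=2:+1/144 t=3:−1/576 = 1/288
3j²(5 3 4; 0 0 0) = Δ·Π!·Σ² = 20/1001  (sign +1)
sum: t=1:−1/576 t=2:+1/480 t=3:−1/8640 = 1/4320
3j²(5 3 4; 2 0 -2) = Δ·Π!·Σ² = 1/2145  (sign +1)
combine: 4πI² = 693·20/1001·1/2145 = 12/1859
take √, sign +1: I = 0.02266449

0.022664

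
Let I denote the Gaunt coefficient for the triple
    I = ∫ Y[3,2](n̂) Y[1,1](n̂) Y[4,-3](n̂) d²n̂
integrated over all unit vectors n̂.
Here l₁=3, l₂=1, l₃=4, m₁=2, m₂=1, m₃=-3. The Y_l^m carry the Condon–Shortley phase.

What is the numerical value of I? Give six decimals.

-0.282095

Checks pass: Σm=0; 8 even; l₃=4∈[2,4].
(2·3+1)(2·1+1)(2·4+1) = 189
Δ: 0! 6! 2! / 9! → 1/252
sum: t=0:+1/36 = 1/36
3j²(3 1 4; 0 0 0) = Δ·Π!·Σ² = 4/63  (sign +1)
sum: t=0:+1/240 = 1/240
3j²(3 1 4; 2 1 -3) = Δ·Π!·Σ² = 1/12  (sign -1)
combine: 4πI² = 189·4/63·1/12 = 1/1
take √, sign -1: I = -0.28209479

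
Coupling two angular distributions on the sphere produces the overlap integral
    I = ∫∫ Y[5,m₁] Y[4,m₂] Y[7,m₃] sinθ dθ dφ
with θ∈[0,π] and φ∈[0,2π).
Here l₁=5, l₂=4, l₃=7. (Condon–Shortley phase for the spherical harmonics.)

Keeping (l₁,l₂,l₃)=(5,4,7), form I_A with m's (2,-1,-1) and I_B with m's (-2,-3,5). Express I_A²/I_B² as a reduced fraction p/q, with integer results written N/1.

1681/231

Same 5,4,7: normalisation and zero-m 3j drop out of the ratio.
A: Δ: 2! 8! 6! / 17! → 1/6126120; sum: t=0:+1/51840 t=1:−1/69120 t=2:+1/1209600 = 41/7257600; 3j²(5 4 7; 2 -1 -1) = Δ·Π!·Σ² = 1681/510510  (sign +1)
B: Δ: 2! 8! 6! / 17! → 1/6126120; sum: t=0:+1/1209600 t=1:−1/1036800 = -1/7257600; 3j²(5 4 7; -2 -3 5) = Δ·Π!·Σ² = 1/2210  (sign -1)
I_A²/I_B² = (1681/510510)/(1/2210) = 1681/231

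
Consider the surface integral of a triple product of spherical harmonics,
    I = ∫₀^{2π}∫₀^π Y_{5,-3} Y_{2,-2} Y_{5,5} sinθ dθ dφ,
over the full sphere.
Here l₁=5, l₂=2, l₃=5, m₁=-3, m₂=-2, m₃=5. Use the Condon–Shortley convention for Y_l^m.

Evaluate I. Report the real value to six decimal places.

0.088588

Rules hold: Σm=0, L=12 even, 3≤5≤7.
N = 11·5·11 = 605
Δ = 2!·8!·2!/13! = 1/38610
Racah Σ t=0..2: t=0:+1/2880 t=1:−1/576 t=2:+1/2880 = -1/960
⇒ 3j(5 2 5; 0 0 0)² = 10/429, sgn +1
Racah Σ t=0..0: t=0:+1/161280 = 1/161280
⇒ 3j(5 2 5; -3 -2 5)² = 1/143, sgn +1
4πI² = N·(3j₀)²·(3jₘ)² = 50/507
I = +1·√(0.0986193/4π) = 0.08858824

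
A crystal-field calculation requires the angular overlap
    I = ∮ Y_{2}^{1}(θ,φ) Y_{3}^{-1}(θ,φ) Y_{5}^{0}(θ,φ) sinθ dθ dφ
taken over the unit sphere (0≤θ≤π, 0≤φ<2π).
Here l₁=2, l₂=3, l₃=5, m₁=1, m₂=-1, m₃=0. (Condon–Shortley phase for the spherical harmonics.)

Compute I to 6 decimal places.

0.169433

Rules hold: Σm=0, L=10 even, 1≤5≤5.
N = 5·7·11 = 385
Δ = 0!·4!·6!/11! = 1/2310
Racah Σ t=0..0: t=0:+1/144 = 1/144
⇒ 3j(2 3 5; 0 0 0)² = 10/231, sgn -1
Racah Σ t=0..0: t=0:+1/288 = 1/288
⇒ 3j(2 3 5; 1 -1 0)² = 5/231, sgn -1
4πI² = N·(3j₀)²·(3jₘ)² = 250/693
I = +1·√(0.36075/4π) = 0.16943318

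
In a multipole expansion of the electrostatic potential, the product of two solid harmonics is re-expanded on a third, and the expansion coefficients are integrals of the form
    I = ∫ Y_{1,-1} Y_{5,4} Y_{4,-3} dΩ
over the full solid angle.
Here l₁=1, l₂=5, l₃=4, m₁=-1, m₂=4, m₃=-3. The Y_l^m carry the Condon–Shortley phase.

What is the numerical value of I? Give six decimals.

0.294638

m-sum 0 ✓  L=10 even ✓  4≤4≤6 ✓
Π(2lᵢ+1) = 3×11×9 = 297
triangle coeff Δ(1,5,4) = 1/495
Σ_t [1,1]: t=1:−1/576 = -1/576
(3j)²=5/99 [(1 5 4; 0 0 0)], sign=-1
Σ_t [2,2]: t=2:+1/10080 = 1/10080
(3j)²=4/55 [(1 5 4; -1 4 -3)], sign=-1
⇒ 4πI² = 12/11
I = (+1)√(12/11/(4π)) = 0.29463840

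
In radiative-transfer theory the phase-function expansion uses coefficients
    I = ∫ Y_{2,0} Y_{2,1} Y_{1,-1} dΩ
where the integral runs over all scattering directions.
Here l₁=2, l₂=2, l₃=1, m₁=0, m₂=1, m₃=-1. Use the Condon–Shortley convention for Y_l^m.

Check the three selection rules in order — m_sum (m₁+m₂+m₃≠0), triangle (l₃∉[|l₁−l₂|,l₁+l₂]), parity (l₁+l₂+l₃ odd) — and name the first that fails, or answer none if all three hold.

m₁+m₂+m₃ = 0 + 1 − 1 = 0  ✓
triangle: |2−2|=0 ≤ l₃=1 ≤ 2+2=4  ✓
parity: l₁+l₂+l₃ = 5 is odd  ✗

parity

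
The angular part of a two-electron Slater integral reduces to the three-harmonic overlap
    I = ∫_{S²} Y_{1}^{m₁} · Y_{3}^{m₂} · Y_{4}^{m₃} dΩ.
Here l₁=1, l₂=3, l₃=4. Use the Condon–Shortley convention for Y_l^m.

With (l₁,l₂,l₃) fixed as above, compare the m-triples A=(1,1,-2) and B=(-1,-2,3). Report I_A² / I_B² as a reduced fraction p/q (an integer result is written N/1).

5/7

Shared (l₁,l₂,l₃)=(1,3,4): N and (l;000)² cancel in I_A²/I_B².
A: Δ = 0!·2!·6!/9! = 1/252; Racah Σ t=0..0: t=0:+1/96 = 1/96; ⇒ 3j(1 3 4; 1 1 -2)² = 5/84, sgn +1
B: Δ = 0!·2!·6!/9! = 1/252; Racah Σ t=0..0: t=0:+1/240 = 1/240; ⇒ 3j(1 3 4; -1 -2 3)² = 1/12, sgn -1
I_A²/I_B² = (5/84)/(1/12) = 5/7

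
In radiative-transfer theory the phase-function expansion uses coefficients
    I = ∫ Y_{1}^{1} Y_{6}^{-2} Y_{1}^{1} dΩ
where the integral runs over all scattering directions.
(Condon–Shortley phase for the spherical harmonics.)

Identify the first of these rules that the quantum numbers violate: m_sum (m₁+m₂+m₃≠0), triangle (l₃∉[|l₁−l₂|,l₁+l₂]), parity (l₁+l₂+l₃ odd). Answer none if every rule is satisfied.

Σmᵢ = 0  ✓
l₃∈[|l₁−l₂|,l₁+l₂]=[5,7], have l₃=1  ✗
Σlᵢ = 8 ⇒ even

triangle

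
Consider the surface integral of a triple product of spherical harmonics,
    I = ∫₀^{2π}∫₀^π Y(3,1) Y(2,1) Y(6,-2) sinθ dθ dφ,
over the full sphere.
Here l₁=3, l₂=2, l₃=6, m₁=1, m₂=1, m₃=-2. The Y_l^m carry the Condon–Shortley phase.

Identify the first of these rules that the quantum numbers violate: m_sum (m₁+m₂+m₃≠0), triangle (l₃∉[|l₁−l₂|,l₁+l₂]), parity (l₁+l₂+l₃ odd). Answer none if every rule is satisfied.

triangle

Σmᵢ = 0  ✓
l₃∈[|l₁−l₂|,l₁+l₂]=[1,5], have l₃=6  ✗
Σlᵢ = 11 ⇒ odd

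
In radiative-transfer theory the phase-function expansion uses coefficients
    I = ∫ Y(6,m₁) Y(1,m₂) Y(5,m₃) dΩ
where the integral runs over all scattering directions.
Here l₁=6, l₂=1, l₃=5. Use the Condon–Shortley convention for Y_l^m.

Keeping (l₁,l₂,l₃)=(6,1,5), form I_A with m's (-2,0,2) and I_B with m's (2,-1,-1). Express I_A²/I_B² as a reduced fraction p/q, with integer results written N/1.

8/7

l's match ⇒ only the (l;m) 3-j factors differ between A and B.
A: triangle coeff Δ(6,1,5) = 1/858; Σ_t [1,1]: t=1:−1/30240 = -1/30240; (3j)²=16/429 [(6 1 5; -2 0 2)], sign=+1
B: triangle coeff Δ(6,1,5) = 1/858; Σ_t [0,0]: t=0:+1/34560 = 1/34560; (3j)²=14/429 [(6 1 5; 2 -1 -1)], sign=+1
I_A²/I_B² = (16/429)/(14/429) = 8/7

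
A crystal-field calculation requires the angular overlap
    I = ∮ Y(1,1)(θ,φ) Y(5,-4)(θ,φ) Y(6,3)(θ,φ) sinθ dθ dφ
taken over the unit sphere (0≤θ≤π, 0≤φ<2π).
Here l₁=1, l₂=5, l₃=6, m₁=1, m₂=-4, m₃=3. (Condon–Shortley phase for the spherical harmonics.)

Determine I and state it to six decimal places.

m-sum 0 ✓  L=12 even ✓  4≤6≤6 ✓
Π(2lᵢ+1) = 3×11×13 = 429
triangle coeff Δ(1,5,6) = 1/858
Σ_t [0,0]: t=0:+1/14400 = 1/14400
(3j)²=6/143 [(1 5 6; 0 0 0)], sign=+1
Σ_t [0,0]: t=0:+1/725760 = 1/725760
(3j)²=1/286 [(1 5 6; 1 -4 3)], sign=-1
⇒ 4πI² = 9/143
I = (-1)√(9/143/(4π)) = -0.07076985

-0.070770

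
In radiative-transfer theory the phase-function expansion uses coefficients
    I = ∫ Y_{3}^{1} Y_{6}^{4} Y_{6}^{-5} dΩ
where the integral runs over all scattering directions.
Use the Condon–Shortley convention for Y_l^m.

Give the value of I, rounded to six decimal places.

l₁+l₂+l₃=15 is odd: 3j(l;000)=0 ⇒ I=0

0.000000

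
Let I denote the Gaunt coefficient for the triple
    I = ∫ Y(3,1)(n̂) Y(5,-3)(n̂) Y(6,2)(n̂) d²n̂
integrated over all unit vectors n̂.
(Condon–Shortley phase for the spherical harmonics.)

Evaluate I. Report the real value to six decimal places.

-0.145631

Checks pass: Σm=0; 14 even; l₃=6∈[2,8].
(2·3+1)(2·5+1)(2·6+1) = 1001
Δ: 2! 4! 8! / 15! → 1/675675
sum: t=0:+1/8640 t=1:−1/2304 t=2:+1/8640 = -7/34560
3j²(3 5 6; 0 0 0) = Δ·Π!·Σ² = 7/429  (sign -1)
sum: t=0:+1/11520 t=1:−1/30240 t=2:+1/1935360 = 1/18432
3j²(3 5 6; 1 -3 2) = Δ·Π!·Σ² = 7/429  (sign +1)
combine: 4πI² = 1001·7/429·7/429 = 343/1287
take √, sign -1: I = -0.14563067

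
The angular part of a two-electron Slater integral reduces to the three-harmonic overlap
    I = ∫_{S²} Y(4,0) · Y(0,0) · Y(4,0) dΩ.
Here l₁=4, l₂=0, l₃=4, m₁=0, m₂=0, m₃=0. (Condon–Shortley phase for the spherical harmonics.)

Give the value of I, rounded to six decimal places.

Rules hold: Σm=0, L=8 even, 4≤4≤4.
N = 9·1·9 = 81
Δ = 0!·8!·0!/9! = 1/9
Racah Σ t=0..0: t=0:+1/576 = 1/576
⇒ 3j(4 0 4; 0 0 0)² = 1/9, sgn +1
(m-triple is (0,0,0) — same symbol as above.)
4πI² = N·(3j₀)²·(3jₘ)² = 1/1
I = +1·√(1/4π) = 0.28209479

0.282095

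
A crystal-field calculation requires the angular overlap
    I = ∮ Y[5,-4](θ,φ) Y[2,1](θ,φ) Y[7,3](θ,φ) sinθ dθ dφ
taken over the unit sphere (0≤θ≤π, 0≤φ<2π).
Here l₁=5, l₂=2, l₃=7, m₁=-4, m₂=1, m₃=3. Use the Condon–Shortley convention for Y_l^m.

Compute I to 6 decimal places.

-0.071671

Rules hold: Σm=0, L=14 even, 3≤7≤7.
N = 11·5·15 = 825
Δ = 0!·10!·4!/15! = 1/15015
Racah Σ t=0..0: t=0:+1/57600 = 1/57600
⇒ 3j(5 2 7; 0 0 0)² = 21/715, sgn -1
Racah Σ t=0..0: t=0:+1/2177280 = 1/2177280
⇒ 3j(5 2 7; -4 1 3)² = 8/3003, sgn +1
4πI² = N·(3j₀)²·(3jₘ)² = 120/1859
I = -1·√(0.0645508/4π) = -0.07167142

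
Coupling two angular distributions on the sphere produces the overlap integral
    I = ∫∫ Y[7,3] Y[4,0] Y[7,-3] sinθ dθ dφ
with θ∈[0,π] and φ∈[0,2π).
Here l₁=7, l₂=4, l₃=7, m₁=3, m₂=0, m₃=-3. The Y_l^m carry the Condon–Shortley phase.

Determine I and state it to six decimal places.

m-sum 0 ✓  L=18 even ✓  3≤7≤11 ✓
Π(2lᵢ+1) = 15×9×15 = 2025
triangle coeff Δ(7,4,7) = 1/58198140
Σ_t [0,4]: t=0:+1/17418240 t=1:−1/622080 t=2:+1/230400 t=3:−1/622080 t=4:+1/17418240 = 1/806400
(3j)²=2268/230945 [(7 4 7; 0 0 0)], sign=-1
Σ_t [0,4]: t=0:+1/9953280 t=1:−1/1088640 t=2:+1/1290240 t=3:−1/13063680 t=4:+1/2090188800 = -83/696729600
(3j)²=6889/6466460 [(7 4 7; 3 0 -3)], sign=-1
⇒ 4πI² = 45198729/2133423721
I = (+1)√(45198729/2133423721/(4π)) = 0.04106006

0.041060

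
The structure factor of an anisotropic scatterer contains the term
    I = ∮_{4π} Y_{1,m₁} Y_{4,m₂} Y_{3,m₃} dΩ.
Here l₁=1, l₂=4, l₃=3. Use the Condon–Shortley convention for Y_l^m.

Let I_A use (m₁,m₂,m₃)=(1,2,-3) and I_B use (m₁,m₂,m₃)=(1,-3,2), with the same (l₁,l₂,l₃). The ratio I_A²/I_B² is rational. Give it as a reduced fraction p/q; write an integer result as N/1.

1/21

Shared (l₁,l₂,l₃)=(1,4,3): N and (l;000)² cancel in I_A²/I_B².
A: Δ = 2!·0!·6!/9! = 1/252; Racah Σ t=0..0: t=0:+1/1440 = 1/1440; ⇒ 3j(1 4 3; 1 2 -3)² = 1/252, sgn +1
B: Δ = 2!·0!·6!/9! = 1/252; Racah Σ t=0..0: t=0:+1/240 = 1/240; ⇒ 3j(1 4 3; 1 -3 2)² = 1/12, sgn -1
I_A²/I_B² = (1/252)/(1/12) = 1/21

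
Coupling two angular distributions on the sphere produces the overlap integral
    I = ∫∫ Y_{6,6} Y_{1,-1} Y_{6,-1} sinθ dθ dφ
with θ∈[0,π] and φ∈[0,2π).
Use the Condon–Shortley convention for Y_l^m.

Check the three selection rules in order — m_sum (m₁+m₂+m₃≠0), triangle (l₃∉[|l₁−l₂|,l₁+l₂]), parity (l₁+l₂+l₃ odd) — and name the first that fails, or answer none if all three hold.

m₁+m₂+m₃ = 6 − 1 − 1 = 4  ✗
triangle: |6−1|=5 ≤ l₃=6 ≤ 6+1=7
parity: l₁+l₂+l₃ = 13 is odd

m_sum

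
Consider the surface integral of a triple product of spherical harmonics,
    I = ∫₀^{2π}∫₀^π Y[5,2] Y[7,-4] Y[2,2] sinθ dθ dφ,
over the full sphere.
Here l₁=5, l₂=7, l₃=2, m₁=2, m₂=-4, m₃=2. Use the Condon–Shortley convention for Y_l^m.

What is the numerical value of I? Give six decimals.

0.205860

Rules hold: Σm=0, L=14 even, 2≤2≤12.
N = 11·15·5 = 825
Δ = 10!·0!·4!/15! = 1/15015
Racah Σ t=5..5: t=5:−1/57600 = -1/57600
⇒ 3j(5 7 2; 0 0 0)² = 21/715, sgn -1
Racah Σ t=3..3: t=3:−1/725760 = -1/725760
⇒ 3j(5 7 2; 2 -4 2)² = 2/91, sgn -1
4πI² = N·(3j₀)²·(3jₘ)² = 90/169
I = +1·√(0.532544/4π) = 0.20586047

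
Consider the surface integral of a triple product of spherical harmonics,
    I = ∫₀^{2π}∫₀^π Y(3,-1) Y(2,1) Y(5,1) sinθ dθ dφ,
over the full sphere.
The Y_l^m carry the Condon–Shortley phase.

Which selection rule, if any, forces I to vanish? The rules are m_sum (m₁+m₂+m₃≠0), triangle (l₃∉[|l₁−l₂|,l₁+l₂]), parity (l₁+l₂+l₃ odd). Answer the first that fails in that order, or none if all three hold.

m₁+m₂+m₃ = -1 + 1 + 1 = 1  ✗
triangle: |3−2|=1 ≤ l₃=5 ≤ 3+2=5
parity: l₁+l₂+l₃ = 10 is even

m_sum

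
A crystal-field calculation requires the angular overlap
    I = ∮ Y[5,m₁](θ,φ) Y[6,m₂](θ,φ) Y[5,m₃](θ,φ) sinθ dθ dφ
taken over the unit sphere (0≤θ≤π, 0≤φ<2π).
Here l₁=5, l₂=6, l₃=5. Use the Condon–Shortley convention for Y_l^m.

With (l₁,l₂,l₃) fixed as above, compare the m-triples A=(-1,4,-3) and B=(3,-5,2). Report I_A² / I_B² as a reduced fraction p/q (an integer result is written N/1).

Same 5,6,5: normalisation and zero-m 3j drop out of the ratio.
A: Δ: 6! 4! 6! / 17! → 1/28588560; sum: t=4:+1/138240 t=5:−1/86400 t=6:+1/829440 = -13/4147200; 3j²(5 6 5; -1 4 -3) = Δ·Π!·Σ² = 13/3740  (sign -1)
B: Δ: 6! 4! 6! / 17! → 1/28588560; sum: t=0:+1/345600 t=1:−1/518400 = 1/1036800; 3j²(5 6 5; 3 -5 2) = Δ·Π!·Σ² = 7/2210  (sign -1)
I_A²/I_B² = (13/3740)/(7/2210) = 169/154

169/154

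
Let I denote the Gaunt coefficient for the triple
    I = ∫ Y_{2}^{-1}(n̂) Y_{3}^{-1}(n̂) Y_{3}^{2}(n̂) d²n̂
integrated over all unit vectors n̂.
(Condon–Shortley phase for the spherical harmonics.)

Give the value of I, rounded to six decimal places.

0.162868

Rules hold: Σm=0, L=8 even, 1≤3≤5.
N = 5·7·7 = 245
Δ = 2!·2!·4!/9! = 1/3780
Racah Σ t=0..2: t=0:+1/24 t=1:−1/4 t=2:+1/24 = -1/6
⇒ 3j(2 3 3; 0 0 0)² = 4/105, sgn +1
Racah Σ t=1..2: t=1:−1/12 t=2:+1/48 = -1/16
⇒ 3j(2 3 3; -1 -1 2)² = 1/28, sgn +1
4πI² = N·(3j₀)²·(3jₘ)² = 1/3
I = +1·√(0.333333/4π) = 0.16286750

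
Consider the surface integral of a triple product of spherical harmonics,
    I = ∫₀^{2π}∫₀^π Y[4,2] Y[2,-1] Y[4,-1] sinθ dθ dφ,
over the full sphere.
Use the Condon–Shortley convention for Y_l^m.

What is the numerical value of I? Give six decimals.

Rules hold: Σm=0, L=10 even, 2≤4≤6.
N = 9·5·9 = 405
Δ = 2!·6!·2!/11! = 1/13860
Racah Σ t=0..2: t=0:+1/192 t=1:−1/36 t=2:+1/192 = -5/288
⇒ 3j(4 2 4; 0 0 0)² = 20/693, sgn -1
Racah Σ t=0..1: t=0:+1/96 t=1:−1/240 = 1/160
⇒ 3j(4 2 4; 2 -1 -1)² = 27/1540, sgn -1
4πI² = N·(3j₀)²·(3jₘ)² = 1215/5929
I = +1·√(0.204925/4π) = 0.12770047

0.127700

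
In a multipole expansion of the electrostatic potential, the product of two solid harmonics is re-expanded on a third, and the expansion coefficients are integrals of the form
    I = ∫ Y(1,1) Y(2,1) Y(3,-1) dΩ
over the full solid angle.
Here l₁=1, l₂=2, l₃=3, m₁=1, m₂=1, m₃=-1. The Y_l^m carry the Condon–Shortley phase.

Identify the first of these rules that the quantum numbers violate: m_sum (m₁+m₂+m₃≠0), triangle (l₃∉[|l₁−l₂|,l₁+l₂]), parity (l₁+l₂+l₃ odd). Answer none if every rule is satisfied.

Σmᵢ = 1  ✗
l₃∈[|l₁−l₂|,l₁+l₂]=[1,3], have l₃=3
Σlᵢ = 6 ⇒ even

m_sum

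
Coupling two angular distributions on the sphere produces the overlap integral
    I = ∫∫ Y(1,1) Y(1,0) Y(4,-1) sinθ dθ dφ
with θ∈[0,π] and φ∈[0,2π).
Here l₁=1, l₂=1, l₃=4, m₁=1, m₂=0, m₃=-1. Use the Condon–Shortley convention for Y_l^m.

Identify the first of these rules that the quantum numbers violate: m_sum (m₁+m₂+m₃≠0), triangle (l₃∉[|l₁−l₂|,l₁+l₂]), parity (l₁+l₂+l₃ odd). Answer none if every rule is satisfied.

triangle

Σmᵢ = 0  ✓
l₃∈[|l₁−l₂|,l₁+l₂]=[0,2], have l₃=4  ✗
Σlᵢ = 6 ⇒ even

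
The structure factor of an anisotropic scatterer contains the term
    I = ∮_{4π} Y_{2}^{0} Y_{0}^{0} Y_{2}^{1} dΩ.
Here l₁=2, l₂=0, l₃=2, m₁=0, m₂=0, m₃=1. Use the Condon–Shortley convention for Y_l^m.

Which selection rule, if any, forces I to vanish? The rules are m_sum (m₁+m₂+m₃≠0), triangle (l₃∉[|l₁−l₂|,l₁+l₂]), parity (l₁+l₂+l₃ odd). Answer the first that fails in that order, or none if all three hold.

azimuthal sum: 0 + 0 + 1 = 1  ✗
2 ≤ 2 ≤ 2 (triangle on l)
L = 2 + 0 + 2 = 4 (even)

m_sum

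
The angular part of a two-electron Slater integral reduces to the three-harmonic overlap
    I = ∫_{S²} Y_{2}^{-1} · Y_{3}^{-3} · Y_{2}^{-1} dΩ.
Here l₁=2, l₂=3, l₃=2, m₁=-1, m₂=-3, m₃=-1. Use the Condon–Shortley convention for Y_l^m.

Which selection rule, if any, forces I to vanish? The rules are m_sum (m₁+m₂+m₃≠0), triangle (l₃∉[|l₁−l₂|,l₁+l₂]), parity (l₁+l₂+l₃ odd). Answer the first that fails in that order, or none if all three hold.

m_sum

azimuthal sum: -1 − 3 − 1 = -5  ✗
1 ≤ 2 ≤ 5 (triangle on l)
L = 2 + 3 + 2 = 7 (odd)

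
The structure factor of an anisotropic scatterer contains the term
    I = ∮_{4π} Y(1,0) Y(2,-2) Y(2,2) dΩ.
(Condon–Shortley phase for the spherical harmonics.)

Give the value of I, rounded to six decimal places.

0.000000

L=5 odd ⇒ parity kills the (l;000) factor ⇒ I = 0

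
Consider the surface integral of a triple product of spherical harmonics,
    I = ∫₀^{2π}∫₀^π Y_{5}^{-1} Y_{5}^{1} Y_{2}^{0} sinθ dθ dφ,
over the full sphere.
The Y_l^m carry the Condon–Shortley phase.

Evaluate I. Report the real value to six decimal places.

m-sum 0 ✓  L=12 even ✓  0≤2≤10 ✓
Π(2lᵢ+1) = 11×11×5 = 605
triangle coeff Δ(5,5,2) = 1/38610
Σ_t [3,5]: t=3:−1/2880 t=4:+1/576 t=5:−1/2880 = 1/960
(3j)²=10/429 [(5 5 2; 0 0 0)], sign=+1
Σ_t [4,6]: t=4:+1/2304 t=5:−1/720 t=6:+1/5760 = -1/1280
(3j)²=27/1430 [(5 5 2; -1 1 0)], sign=-1
⇒ 4πI² = 45/169
I = (-1)√(45/169/(4π)) = -0.14556534

-0.145565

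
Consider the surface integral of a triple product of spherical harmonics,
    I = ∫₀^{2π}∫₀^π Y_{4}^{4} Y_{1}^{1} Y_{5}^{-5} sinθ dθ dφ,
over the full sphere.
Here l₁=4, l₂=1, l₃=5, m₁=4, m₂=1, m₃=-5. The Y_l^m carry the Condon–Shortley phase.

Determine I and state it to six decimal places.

Rules hold: Σm=0, L=10 even, 3≤5≤5.
N = 9·3·11 = 297
Δ = 0!·8!·2!/11! = 1/495
Racah Σ t=0..0: t=0:+1/576 = 1/576
⇒ 3j(4 1 5; 0 0 0)² = 5/99, sgn -1
Racah Σ t=0..0: t=0:+1/80640 = 1/80640
⇒ 3j(4 1 5; 4 1 -5)² = 1/11, sgn +1
4πI² = N·(3j₀)²·(3jₘ)² = 15/11
I = -1·√(1.36364/4π) = -0.32941575

-0.329416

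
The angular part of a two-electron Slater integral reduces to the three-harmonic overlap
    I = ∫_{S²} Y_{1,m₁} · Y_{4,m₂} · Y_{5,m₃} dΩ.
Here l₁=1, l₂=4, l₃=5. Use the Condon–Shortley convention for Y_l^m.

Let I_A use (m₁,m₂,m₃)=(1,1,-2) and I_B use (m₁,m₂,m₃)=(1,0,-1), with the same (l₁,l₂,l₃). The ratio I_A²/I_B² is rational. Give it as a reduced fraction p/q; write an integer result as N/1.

7/5

Same 1,4,5: normalisation and zero-m 3j drop out of the ratio.
A: Δ: 0! 2! 8! / 11! → 1/495; sum: t=0:+1/1440 = 1/1440; 3j²(1 4 5; 1 1 -2) = Δ·Π!·Σ² = 7/165  (sign -1)
B: Δ: 0! 2! 8! / 11! → 1/495; sum: t=0:+1/1152 = 1/1152; 3j²(1 4 5; 1 0 -1) = Δ·Π!·Σ² = 1/33  (sign +1)
I_A²/I_B² = (7/165)/(1/33) = 7/5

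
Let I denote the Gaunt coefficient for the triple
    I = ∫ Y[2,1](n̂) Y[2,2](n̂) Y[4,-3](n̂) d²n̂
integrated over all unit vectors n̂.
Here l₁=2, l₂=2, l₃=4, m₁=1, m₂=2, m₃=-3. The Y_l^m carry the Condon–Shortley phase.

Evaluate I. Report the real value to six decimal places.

Checks pass: Σm=0; 8 even; l₃=4∈[0,4].
(2·2+1)(2·2+1)(2·4+1) = 225
Δ: 0! 4! 4! / 9! → 1/630
sum: t=0:+1/16 = 1/16
3j²(2 2 4; 0 0 0) = Δ·Π!·Σ² = 2/35  (sign +1)
sum: t=0:+1/144 = 1/144
3j²(2 2 4; 1 2 -3) = Δ·Π!·Σ² = 1/18  (sign -1)
combine: 4πI² = 225·2/35·1/18 = 5/7
take √, sign -1: I = -0.23841361

-0.238414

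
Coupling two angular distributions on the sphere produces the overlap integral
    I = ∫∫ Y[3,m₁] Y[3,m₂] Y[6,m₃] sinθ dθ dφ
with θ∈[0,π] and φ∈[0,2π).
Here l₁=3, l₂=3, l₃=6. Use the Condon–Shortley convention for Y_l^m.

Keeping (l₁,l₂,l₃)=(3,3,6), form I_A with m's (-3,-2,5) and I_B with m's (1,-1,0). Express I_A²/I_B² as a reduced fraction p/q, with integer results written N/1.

154/75

l's match ⇒ only the (l;m) 3-j factors differ between A and B.
A: triangle coeff Δ(3,3,6) = 1/12012; Σ_t [0,0]: t=0:+1/86400 = 1/86400; (3j)²=1/26 [(3 3 6; -3 -2 5)], sign=-1
B: triangle coeff Δ(3,3,6) = 1/12012; Σ_t [0,0]: t=0:+1/2304 = 1/2304; (3j)²=75/4004 [(3 3 6; 1 -1 0)], sign=+1
I_A²/I_B² = (1/26)/(75/4004) = 154/75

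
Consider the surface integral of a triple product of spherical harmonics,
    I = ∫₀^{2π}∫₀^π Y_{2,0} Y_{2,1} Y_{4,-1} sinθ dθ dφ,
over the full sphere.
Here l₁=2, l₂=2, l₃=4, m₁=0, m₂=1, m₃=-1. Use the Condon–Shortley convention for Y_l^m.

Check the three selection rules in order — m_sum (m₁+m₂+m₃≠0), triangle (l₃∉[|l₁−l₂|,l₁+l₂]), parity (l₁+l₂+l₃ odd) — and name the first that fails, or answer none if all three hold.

Σmᵢ = 0  ✓
l₃∈[|l₁−l₂|,l₁+l₂]=[0,4], have l₃=4  ✓
Σlᵢ = 8 ⇒ even  ✓

none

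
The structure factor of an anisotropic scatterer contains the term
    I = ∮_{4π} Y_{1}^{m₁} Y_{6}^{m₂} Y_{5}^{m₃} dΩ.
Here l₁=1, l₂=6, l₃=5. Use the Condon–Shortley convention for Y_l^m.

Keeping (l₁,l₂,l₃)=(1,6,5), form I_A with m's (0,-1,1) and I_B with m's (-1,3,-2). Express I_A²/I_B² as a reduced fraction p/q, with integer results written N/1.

35/36

Same 1,6,5: normalisation and zero-m 3j drop out of the ratio.
A: Δ: 2! 0! 10! / 13! → 1/858; sum: t=1:−1/17280 = -1/17280; 3j²(1 6 5; 0 -1 1) = Δ·Π!·Σ² = 35/858  (sign -1)
B: Δ: 2! 0! 10! / 13! → 1/858; sum: t=2:+1/60480 = 1/60480; 3j²(1 6 5; -1 3 -2) = Δ·Π!·Σ² = 6/143  (sign -1)
I_A²/I_B² = (35/858)/(6/143) = 35/36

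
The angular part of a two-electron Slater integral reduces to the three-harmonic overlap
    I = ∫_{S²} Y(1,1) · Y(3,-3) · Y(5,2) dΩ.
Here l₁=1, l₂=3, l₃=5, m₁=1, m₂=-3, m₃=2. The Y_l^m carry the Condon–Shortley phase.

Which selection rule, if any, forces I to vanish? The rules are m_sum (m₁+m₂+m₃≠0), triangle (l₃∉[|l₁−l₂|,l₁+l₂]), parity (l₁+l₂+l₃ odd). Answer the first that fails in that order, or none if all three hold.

m₁+m₂+m₃ = 1 − 3 + 2 = 0  ✓
triangle: |1−3|=2 ≤ l₃=5 ≤ 1+3=4  ✗
parity: l₁+l₂+l₃ = 9 is odd

triangle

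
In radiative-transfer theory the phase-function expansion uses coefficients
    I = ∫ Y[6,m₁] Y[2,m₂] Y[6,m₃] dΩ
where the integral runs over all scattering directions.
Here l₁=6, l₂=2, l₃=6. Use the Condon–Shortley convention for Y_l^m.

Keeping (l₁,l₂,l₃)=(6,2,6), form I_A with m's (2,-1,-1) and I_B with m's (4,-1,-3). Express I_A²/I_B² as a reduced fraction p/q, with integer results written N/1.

Shared (l₁,l₂,l₃)=(6,2,6): N and (l;000)² cancel in I_A²/I_B².
A: Δ = 2!·10!·2!/15! = 1/90090; Racah Σ t=0..1: t=0:+1/34560 t=1:−1/60480 = 1/80640; ⇒ 3j(6 2 6; 2 -1 -1)² = 6/1001, sgn -1
B: Δ = 2!·10!·2!/15! = 1/90090; Racah Σ t=0..1: t=0:+1/161280 t=1:−1/725760 = 1/207360; ⇒ 3j(6 2 6; 4 -1 -3)² = 7/286, sgn -1
I_A²/I_B² = (6/1001)/(7/286) = 12/49

12/49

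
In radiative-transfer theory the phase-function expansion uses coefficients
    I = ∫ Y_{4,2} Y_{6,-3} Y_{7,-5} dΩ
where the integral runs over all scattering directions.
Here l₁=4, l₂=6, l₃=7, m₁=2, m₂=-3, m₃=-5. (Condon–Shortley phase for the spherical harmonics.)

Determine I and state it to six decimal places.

Σmᵢ = -6 ≠ 0, so the φ-integral vanishes; I = 0

0.000000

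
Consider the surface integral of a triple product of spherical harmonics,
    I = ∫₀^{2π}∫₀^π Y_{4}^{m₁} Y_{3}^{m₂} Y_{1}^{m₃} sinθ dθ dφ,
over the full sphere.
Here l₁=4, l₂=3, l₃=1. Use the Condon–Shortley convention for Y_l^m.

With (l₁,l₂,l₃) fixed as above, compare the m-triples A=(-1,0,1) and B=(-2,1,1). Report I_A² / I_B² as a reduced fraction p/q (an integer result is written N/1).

l's match ⇒ only the (l;m) 3-j factors differ between A and B.
A: triangle coeff Δ(4,3,1) = 1/252; Σ_t [3,3]: t=3:−1/72 = -1/72; (3j)²=5/126 [(4 3 1; -1 0 1)], sign=-1
B: triangle coeff Δ(4,3,1) = 1/252; Σ_t [4,4]: t=4:+1/96 = 1/96; (3j)²=5/84 [(4 3 1; -2 1 1)], sign=+1
I_A²/I_B² = (5/126)/(5/84) = 2/3

2/3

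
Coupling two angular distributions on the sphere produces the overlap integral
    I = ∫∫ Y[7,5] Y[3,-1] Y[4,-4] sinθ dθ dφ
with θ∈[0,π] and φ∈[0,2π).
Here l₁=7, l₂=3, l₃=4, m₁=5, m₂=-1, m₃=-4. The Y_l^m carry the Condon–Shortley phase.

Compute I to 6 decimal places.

-0.149912

m-sum 0 ✓  L=14 even ✓  4≤4≤10 ✓
Π(2lᵢ+1) = 15×7×9 = 945
triangle coeff Δ(7,3,4) = 1/45045
Σ_t [3,3]: t=3:−1/20736 = -1/20736
(3j)²=35/1287 [(7 3 4; 0 0 0)], sign=-1
Σ_t [2,2]: t=2:+1/1935360 = 1/1935360
(3j)²=1/91 [(7 3 4; 5 -1 -4)], sign=+1
⇒ 4πI² = 525/1859
I = (-1)√(525/1859/(4π)) = -0.14991153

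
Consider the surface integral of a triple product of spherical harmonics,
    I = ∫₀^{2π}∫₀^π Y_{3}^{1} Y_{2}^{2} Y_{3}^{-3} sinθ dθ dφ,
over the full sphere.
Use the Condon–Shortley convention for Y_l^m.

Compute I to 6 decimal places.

0.132981

Checks pass: Σm=0; 8 even; l₃=3∈[1,5].
(2·3+1)(2·2+1)(2·3+1) = 245
Δ: 2! 4! 2! / 9! → 1/3780
sum: t=0:+1/24 t=1:−1/4 t=2:+1/24 = -1/6
3j²(3 2 3; 0 0 0) = Δ·Π!·Σ² = 4/105  (sign +1)
sum: t=2:+1/96 = 1/96
3j²(3 2 3; 1 2 -3) = Δ·Π!·Σ² = 1/42  (sign +1)
combine: 4πI² = 245·4/105·1/42 = 2/9
take √, sign +1: I = 0.13298076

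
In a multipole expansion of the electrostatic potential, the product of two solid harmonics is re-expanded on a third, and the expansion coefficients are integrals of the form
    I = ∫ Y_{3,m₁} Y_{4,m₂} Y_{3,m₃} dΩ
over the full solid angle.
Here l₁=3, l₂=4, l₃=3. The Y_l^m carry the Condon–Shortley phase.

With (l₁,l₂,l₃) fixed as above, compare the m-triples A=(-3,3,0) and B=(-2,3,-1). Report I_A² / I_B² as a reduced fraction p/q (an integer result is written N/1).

Same 3,4,3: normalisation and zero-m 3j drop out of the ratio.
A: Δ: 4! 2! 4! / 11! → 1/34650; sum: t=4:+1/288 = 1/288; 3j²(3 4 3; -3 3 0) = Δ·Π!·Σ² = 1/22  (sign -1)
B: Δ: 4! 2! 4! / 11! → 1/34650; sum: t=3:−1/288 t=4:+1/144 = 1/288; 3j²(3 4 3; -2 3 -1) = Δ·Π!·Σ² = 1/99  (sign +1)
I_A²/I_B² = (1/22)/(1/99) = 9/2

9/2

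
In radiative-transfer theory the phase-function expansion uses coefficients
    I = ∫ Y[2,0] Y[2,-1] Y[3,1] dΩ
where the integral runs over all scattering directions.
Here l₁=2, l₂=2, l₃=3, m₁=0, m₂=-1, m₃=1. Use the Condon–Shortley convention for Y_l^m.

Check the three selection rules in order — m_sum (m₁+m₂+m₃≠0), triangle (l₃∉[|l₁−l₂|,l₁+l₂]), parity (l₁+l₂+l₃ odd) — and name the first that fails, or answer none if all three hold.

parity

m₁+m₂+m₃ = 0 − 1 + 1 = 0  ✓
triangle: |2−2|=0 ≤ l₃=3 ≤ 2+2=4  ✓
parity: l₁+l₂+l₃ = 7 is odd  ✗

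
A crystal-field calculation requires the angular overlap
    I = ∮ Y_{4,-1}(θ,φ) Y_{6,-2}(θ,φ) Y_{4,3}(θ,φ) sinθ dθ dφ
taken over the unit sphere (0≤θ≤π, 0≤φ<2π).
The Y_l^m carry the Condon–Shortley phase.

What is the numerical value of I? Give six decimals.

m-sum 0 ✓  L=14 even ✓  2≤4≤10 ✓
Π(2lᵢ+1) = 9×13×9 = 1053
triangle coeff Δ(4,6,4) = 1/1261260
Σ_t [2,4]: t=2:+1/4608 t=3:−1/1296 t=4:+1/4608 = -7/20736
(3j)²=20/1287 [(4 6 4; 0 0 0)], sign=-1
Σ_t [3,4]: t=3:−1/8640 t=4:+1/34560 = -1/11520
(3j)²=3/143 [(4 6 4; -1 -2 3)], sign=+1
⇒ 4πI² = 540/1573
I = (-1)√(540/1573/(4π)) = -0.16528277

-0.165283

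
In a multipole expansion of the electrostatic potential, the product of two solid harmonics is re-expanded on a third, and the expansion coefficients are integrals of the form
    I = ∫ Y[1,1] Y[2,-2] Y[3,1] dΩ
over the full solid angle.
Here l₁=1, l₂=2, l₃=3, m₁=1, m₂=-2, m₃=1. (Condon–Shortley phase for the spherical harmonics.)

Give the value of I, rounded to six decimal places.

-0.082589

Checks pass: Σm=0; 6 even; l₃=3∈[1,3].
(2·1+1)(2·2+1)(2·3+1) = 105
Δ: 0! 2! 4! / 7! → 1/105
sum: t=0:+1/4 = 1/4
3j²(1 2 3; 0 0 0) = Δ·Π!·Σ² = 3/35  (sign -1)
sum: t=0:+1/48 = 1/48
3j²(1 2 3; 1 -2 1) = Δ·Π!·Σ² = 1/105  (sign +1)
combine: 4πI² = 105·3/35·1/105 = 3/35
take √, sign -1: I = -0.08258890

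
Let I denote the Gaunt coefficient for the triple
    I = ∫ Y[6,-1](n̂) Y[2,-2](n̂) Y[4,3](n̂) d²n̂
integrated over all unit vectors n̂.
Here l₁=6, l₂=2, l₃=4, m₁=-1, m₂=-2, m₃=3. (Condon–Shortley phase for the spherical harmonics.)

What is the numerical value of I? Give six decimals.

-0.035563

Rules hold: Σm=0, L=12 even, 4≤4≤8.
N = 13·5·9 = 585
Δ = 4!·8!·0!/13! = 1/6435
Racah Σ t=2..2: t=2:+1/2304 = 1/2304
⇒ 3j(6 2 4; 0 0 0)² = 5/143, sgn +1
Racah Σ t=0..0: t=0:+1/120960 = 1/120960
⇒ 3j(6 2 4; -1 -2 3)² = 1/1287, sgn -1
4πI² = N·(3j₀)²·(3jₘ)² = 25/1573
I = -1·√(0.0158932/4π) = -0.03556319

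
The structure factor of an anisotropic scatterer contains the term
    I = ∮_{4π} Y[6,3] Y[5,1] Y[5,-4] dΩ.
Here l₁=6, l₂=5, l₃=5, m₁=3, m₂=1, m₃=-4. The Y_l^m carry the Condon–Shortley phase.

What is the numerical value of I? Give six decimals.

Rules hold: Σm=0, L=16 even, 1≤5≤11.
N = 13·11·11 = 1573
Δ = 6!·6!·4!/17! = 1/28588560
Racah Σ t=1..5: t=1:−1/345600 t=2:+1/13824 t=3:−1/5184 t=4:+1/13824 t=5:−1/345600 = -7/129600
⇒ 3j(6 5 5; 0 0 0)² = 80/7293, sgn +1
Racah Σ t=2..3: t=2:+1/138240 t=3:−1/155520 = 1/1244160
⇒ 3j(6 5 5; 3 1 -4)² = 3/9724, sgn -1
4πI² = N·(3j₀)²·(3jₘ)² = 20/3757
I = -1·√(0.0053234/4π) = -0.02058209

-0.020582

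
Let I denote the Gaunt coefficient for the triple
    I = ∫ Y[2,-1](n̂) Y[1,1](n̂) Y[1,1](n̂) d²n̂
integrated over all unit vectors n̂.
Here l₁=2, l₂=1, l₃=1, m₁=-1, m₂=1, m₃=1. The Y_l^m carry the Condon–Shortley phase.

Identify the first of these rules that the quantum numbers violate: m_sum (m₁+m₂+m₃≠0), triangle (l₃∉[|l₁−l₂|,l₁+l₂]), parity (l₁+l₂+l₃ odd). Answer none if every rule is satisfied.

m₁+m₂+m₃ = -1 + 1 + 1 = 1  ✗
triangle: |2−1|=1 ≤ l₃=1 ≤ 2+1=3
parity: l₁+l₂+l₃ = 4 is even

m_sum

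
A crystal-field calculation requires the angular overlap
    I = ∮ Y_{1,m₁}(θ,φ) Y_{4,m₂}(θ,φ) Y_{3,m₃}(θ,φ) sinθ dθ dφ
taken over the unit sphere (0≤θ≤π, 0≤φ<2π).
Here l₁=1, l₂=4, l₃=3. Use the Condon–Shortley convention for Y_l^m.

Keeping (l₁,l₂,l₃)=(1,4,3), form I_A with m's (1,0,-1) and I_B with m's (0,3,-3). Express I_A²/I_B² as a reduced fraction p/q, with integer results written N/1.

Same 1,4,3: normalisation and zero-m 3j drop out of the ratio.
A: Δ: 2! 0! 6! / 9! → 1/252; sum: t=0:+1/96 = 1/96; 3j²(1 4 3; 1 0 -1) = Δ·Π!·Σ² = 1/42  (sign +1)
B: Δ: 2! 0! 6! / 9! → 1/252; sum: t=1:−1/720 = -1/720; 3j²(1 4 3; 0 3 -3) = Δ·Π!·Σ² = 1/36  (sign -1)
I_A²/I_B² = (1/42)/(1/36) = 6/7

6/7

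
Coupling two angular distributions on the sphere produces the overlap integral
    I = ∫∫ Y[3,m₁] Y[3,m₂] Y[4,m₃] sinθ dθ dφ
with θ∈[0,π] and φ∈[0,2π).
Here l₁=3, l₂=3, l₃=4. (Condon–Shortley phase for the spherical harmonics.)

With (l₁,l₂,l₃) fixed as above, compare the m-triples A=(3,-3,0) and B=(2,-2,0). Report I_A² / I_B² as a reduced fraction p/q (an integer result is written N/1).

9/49

l's match ⇒ only the (l;m) 3-j factors differ between A and B.
A: triangle coeff Δ(3,3,4) = 1/34650; Σ_t [0,0]: t=0:+1/1152 = 1/1152; (3j)²=1/154 [(3 3 4; 3 -3 0)], sign=+1
B: triangle coeff Δ(3,3,4) = 1/34650; Σ_t [0,1]: t=0:+1/72 t=1:−1/576 = 7/576; (3j)²=7/198 [(3 3 4; 2 -2 0)], sign=+1
I_A²/I_B² = (1/154)/(7/198) = 9/49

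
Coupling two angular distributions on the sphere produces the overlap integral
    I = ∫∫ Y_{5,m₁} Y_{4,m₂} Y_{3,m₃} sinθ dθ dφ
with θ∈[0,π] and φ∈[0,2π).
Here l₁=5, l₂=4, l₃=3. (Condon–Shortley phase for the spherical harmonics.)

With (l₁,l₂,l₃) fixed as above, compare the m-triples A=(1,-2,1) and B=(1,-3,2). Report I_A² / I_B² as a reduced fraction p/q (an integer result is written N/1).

1849/4235

Shared (l₁,l₂,l₃)=(5,4,3): N and (l;000)² cancel in I_A²/I_B².
A: Δ = 6!·4!·2!/13! = 1/180180; Racah Σ t=0..2: t=0:+1/34560 t=1:−1/720 t=2:+1/384 = 43/34560; ⇒ 3j(5 4 3; 1 -2 1)² = 1849/180180, sgn +1
B: Δ = 6!·4!·2!/13! = 1/180180; Racah Σ t=0..1: t=0:+1/17280 t=1:−1/1440 = -11/17280; ⇒ 3j(5 4 3; 1 -3 2)² = 11/468, sgn +1
I_A²/I_B² = (1849/180180)/(11/468) = 1849/4235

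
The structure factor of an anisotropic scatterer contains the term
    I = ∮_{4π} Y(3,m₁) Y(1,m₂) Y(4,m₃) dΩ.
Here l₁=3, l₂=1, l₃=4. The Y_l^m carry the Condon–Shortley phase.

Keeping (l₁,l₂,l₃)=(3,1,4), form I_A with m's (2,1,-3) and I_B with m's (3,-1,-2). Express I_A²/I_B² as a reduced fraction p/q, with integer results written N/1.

Same 3,1,4: normalisation and zero-m 3j drop out of the ratio.
A: Δ: 0! 6! 2! / 9! → 1/252; sum: t=0:+1/240 = 1/240; 3j²(3 1 4; 2 1 -3) = Δ·Π!·Σ² = 1/12  (sign -1)
B: Δ: 0! 6! 2! / 9! → 1/252; sum: t=0:+1/1440 = 1/1440; 3j²(3 1 4; 3 -1 -2) = Δ·Π!·Σ² = 1/252  (sign +1)
I_A²/I_B² = (1/12)/(1/252) = 21/1

21/1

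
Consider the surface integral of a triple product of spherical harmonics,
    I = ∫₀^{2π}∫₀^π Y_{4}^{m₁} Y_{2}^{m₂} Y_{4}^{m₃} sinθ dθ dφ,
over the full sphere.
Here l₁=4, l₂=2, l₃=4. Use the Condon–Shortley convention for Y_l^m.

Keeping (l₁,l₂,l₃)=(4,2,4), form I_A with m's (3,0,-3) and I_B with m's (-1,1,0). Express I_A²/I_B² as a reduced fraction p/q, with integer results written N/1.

l's match ⇒ only the (l;m) 3-j factors differ between A and B.
A: triangle coeff Δ(4,2,4) = 1/13860; Σ_t [0,1]: t=0:+1/480 t=1:−1/720 = 1/1440; (3j)²=7/1980 [(4 2 4; 3 0 -3)], sign=-1
B: triangle coeff Δ(4,2,4) = 1/13860; Σ_t [1,2]: t=1:−1/96 t=2:+1/72 = 1/288; (3j)²=1/462 [(4 2 4; -1 1 0)], sign=+1
I_A²/I_B² = (7/1980)/(1/462) = 49/30

49/30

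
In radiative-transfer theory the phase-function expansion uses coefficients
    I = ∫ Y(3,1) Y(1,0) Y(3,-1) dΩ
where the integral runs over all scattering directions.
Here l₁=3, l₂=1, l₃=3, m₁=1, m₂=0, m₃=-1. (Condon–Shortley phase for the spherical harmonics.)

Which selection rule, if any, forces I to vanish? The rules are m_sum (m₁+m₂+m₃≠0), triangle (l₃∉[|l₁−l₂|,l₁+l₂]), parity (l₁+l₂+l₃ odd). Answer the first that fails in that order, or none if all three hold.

parity

azimuthal sum: 1 + 0 − 1 = 0  ✓
2 ≤ 3 ≤ 4 (triangle on l)  ✓
L = 3 + 1 + 3 = 7 (odd)  ✗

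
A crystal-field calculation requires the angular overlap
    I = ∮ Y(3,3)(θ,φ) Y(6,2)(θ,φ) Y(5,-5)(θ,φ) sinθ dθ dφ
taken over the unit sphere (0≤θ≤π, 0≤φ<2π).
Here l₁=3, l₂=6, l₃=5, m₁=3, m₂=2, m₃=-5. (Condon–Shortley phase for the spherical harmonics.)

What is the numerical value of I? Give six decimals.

-0.036034

m-sum 0 ✓  L=14 even ✓  3≤5≤9 ✓
Π(2lᵢ+1) = 7×13×11 = 1001
triangle coeff Δ(3,6,5) = 1/675675
Σ_t [1,3]: t=1:−1/8640 t=2:+1/2304 t=3:−1/8640 = 7/34560
(3j)²=7/429 [(3 6 5; 0 0 0)], sign=-1
Σ_t [0,0]: t=0:+1/1935360 = 1/1935360
(3j)²=1/1001 [(3 6 5; 3 2 -5)], sign=+1
⇒ 4πI² = 7/429
I = (-1)√(7/429/(4π)) = -0.03603425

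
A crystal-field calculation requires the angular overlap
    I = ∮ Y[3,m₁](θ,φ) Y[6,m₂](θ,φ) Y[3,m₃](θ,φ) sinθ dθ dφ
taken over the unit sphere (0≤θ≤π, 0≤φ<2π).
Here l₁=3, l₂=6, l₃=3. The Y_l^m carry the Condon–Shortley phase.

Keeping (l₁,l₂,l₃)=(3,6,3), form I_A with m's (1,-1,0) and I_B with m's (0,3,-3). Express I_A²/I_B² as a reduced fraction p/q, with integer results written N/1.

l's match ⇒ only the (l;m) 3-j factors differ between A and B.
A: triangle coeff Δ(3,6,3) = 1/12012; Σ_t [2,2]: t=2:+1/1728 = 1/1728; (3j)²=25/858 [(3 6 3; 1 -1 0)], sign=-1
B: triangle coeff Δ(3,6,3) = 1/12012; Σ_t [3,3]: t=3:−1/25920 = -1/25920; (3j)²=1/143 [(3 6 3; 0 3 -3)], sign=-1
I_A²/I_B² = (25/858)/(1/143) = 25/6

25/6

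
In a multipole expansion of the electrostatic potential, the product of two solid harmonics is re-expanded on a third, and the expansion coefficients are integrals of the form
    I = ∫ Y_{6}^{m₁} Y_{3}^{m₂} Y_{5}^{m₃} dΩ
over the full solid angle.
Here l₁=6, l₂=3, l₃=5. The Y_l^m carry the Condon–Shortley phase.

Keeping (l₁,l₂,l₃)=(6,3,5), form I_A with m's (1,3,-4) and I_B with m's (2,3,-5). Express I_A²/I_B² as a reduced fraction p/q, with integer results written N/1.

4/1

Same 6,3,5: normalisation and zero-m 3j drop out of the ratio.
A: Δ: 4! 8! 2! / 15! → 1/675675; sum: t=4:+1/241920 = 1/241920; 3j²(6 3 5; 1 3 -4) = Δ·Π!·Σ² = 4/1001  (sign -1)
B: Δ: 4! 8! 2! / 15! → 1/675675; sum: t=4:+1/1935360 = 1/1935360; 3j²(6 3 5; 2 3 -5) = Δ·Π!·Σ² = 1/1001  (sign +1)
I_A²/I_B² = (4/1001)/(1/1001) = 4/1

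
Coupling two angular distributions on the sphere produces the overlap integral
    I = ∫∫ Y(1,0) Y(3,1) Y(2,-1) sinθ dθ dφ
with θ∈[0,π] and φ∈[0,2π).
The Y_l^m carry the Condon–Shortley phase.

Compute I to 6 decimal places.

Rules hold: Σm=0, L=6 even, 2≤2≤4.
N = 3·7·5 = 105
Δ = 2!·0!·4!/7! = 1/105
Racah Σ t=1..1: t=1:−1/4 = -1/4
⇒ 3j(1 3 2; 0 0 0)² = 3/35, sgn -1
Racah Σ t=1..1: t=1:−1/6 = -1/6
⇒ 3j(1 3 2; 0 1 -1)² = 8/105, sgn +1
4πI² = N·(3j₀)²·(3jₘ)² = 24/35
I = -1·√(0.685714/4π) = -0.23359668

-0.233597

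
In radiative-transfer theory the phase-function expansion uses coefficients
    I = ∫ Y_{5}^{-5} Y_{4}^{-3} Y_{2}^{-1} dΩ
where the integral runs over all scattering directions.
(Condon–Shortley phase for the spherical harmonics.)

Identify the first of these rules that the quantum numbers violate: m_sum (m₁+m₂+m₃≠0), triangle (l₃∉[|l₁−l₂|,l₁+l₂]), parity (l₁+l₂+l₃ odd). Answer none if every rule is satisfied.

m₁+m₂+m₃ = -5 − 3 − 1 = -9  ✗
triangle: |5−4|=1 ≤ l₃=2 ≤ 5+4=9
parity: l₁+l₂+l₃ = 11 is odd

m_sum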